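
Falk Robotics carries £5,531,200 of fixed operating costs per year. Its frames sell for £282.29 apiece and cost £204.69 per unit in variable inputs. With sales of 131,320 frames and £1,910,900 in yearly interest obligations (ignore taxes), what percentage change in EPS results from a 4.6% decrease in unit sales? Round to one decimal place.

-17.1%

Contribution at this volume is 131,320 × £77.60 = £10,190,432.00.
Subtracting fixed costs: EBIT = £10,190,432.00 − £5,531,200 = £4,659,232.00.
Interest = £1,910,900.00, so EBIT − I = £2,748,332.00.
DCL = total CM / (EBIT − I) = £10,190,432.00 / £2,748,332.00 = 3.7079.
EPS therefore changes by 3.7079 × (-4.6%) = -17.1%.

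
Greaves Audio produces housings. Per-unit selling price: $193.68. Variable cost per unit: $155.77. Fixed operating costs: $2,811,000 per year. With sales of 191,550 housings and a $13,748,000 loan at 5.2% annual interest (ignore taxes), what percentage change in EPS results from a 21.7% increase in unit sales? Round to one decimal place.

+42.2%

Total contribution margin = 191,550 × $37.91 = $7,261,660.50.
Operating income = contribution − fixed costs = $7,261,660.50 − $2,811,000 = $4,450,660.50.
After interest of $714,896.00, pre-tax earnings = $3,735,764.50.
DCL = total CM / (EBIT − I) = $7,261,660.50 / $3,735,764.50 = 1.9438.
%ΔEPS = DCL × %ΔSales = 1.9438 × +21.7% = +42.2%.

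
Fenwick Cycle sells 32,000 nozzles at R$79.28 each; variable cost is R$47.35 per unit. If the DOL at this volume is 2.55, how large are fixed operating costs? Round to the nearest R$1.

R$621,070

At 32,000 units, contribution = 32,000 × R$31.93 = R$1,021,760.00.
DOL = contribution / EBIT, so EBIT = R$1,021,760.00 / 2.55 = R$400,690.20.
And FC = contribution − EBIT = R$1,021,760.00 − R$400,690.20 = R$621,070.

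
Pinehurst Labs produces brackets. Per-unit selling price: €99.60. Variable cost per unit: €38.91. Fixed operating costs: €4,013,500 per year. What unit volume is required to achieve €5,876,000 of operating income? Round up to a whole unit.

Unit CM = price − variable cost = €99.60 − €38.91 = €60.69.
Need Q such that Q × €60.69 − €4,013,500 = €5,876,000, i.e. Q = €9,889,500 / €60.69 = 162,951.06 → 162,952.

162,952 brackets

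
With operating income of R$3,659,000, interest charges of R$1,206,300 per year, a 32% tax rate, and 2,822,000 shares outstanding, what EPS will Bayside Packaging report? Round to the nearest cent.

R$0.59

Pre-tax income = R$3,659,000 − R$1,206,300.00 = R$2,452,700.00.
After tax at 32%: net income = R$2,452,700.00 × 0.68 = R$1,667,836.00.
Per share: R$1,667,836.00 / 2,822,000 shares = R$0.59.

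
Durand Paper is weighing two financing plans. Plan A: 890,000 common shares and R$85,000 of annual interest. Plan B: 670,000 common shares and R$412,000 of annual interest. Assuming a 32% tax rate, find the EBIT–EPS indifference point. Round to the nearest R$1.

R$1,407,864

Set EPS_A = EPS_B: (EBIT − R$85,000)(1 − 0.32) ÷ 890,000 = (EBIT − R$412,000)(1 − 0.32) ÷ 670,000.
The (1 − t) factor cancels: (EBIT − 85,000) × 670,000 = (EBIT − 412,000) × 890,000.
Solving, EBIT = (412,000·890,000 − 85,000·670,000) / (890,000 − 670,000) = 309,730,000,000 / 220,000 = 1,407,863.64.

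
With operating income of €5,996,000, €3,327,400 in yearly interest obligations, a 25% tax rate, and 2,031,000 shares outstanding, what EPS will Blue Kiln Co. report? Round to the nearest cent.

Pre-tax income = €5,996,000 − €3,327,400.00 = €2,668,600.00.
After tax at 25%: net income = €2,668,600.00 × 0.75 = €2,001,450.00.
Per share: €2,001,450.00 / 2,031,000 shares = €0.99.

€0.99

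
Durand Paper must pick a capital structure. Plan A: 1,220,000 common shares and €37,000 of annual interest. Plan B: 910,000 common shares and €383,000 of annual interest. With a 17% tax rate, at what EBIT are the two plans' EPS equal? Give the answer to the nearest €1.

€1,398,677

Set EPS_A = EPS_B: (EBIT − €37,000)(1 − 0.17) ÷ 1,220,000 = (EBIT − €383,000)(1 − 0.17) ÷ 910,000.
Cancelling (1 − t) and cross-multiplying: 910,000·(EBIT − 37,000) = 1,220,000·(EBIT − 383,000).
EBIT × (1,220,000 − 910,000) = 383,000 × 1,220,000 − 37,000 × 910,000 = 433,590,000,000, so EBIT = 433,590,000,000 ÷ 310,000 = 1,398,677.42.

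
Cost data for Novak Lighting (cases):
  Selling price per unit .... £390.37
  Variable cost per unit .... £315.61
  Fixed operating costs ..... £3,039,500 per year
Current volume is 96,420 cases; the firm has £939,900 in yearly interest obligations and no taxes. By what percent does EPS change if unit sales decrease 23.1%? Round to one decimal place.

-51.6%

Total contribution margin = 96,420 × £74.76 = £7,208,359.20.
Operating income = contribution − fixed costs = £7,208,359.20 − £3,039,500 = £4,168,859.20.
After interest of £939,900.00, pre-tax earnings = £3,228,959.20.
DCL = total CM / (EBIT − I) = £7,208,359.20 / £3,228,959.20 = 2.2324.
%ΔEPS = DCL × %ΔSales = 2.2324 × -23.1% = -51.6%.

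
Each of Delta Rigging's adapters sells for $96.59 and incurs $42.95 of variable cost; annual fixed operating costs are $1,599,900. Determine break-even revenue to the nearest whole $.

$2,880,953

CM per unit = $96.59 − $42.95 = $53.64; CM ratio = $53.64 / $96.59 = 0.5553.
Break-even sales = FC ÷ CM ratio = $1,599,900 × $96.59 / $53.64 = $2,880,953.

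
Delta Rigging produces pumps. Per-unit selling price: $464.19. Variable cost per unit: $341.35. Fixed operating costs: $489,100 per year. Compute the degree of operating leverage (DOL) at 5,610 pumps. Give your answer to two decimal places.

Total contribution margin = 5,610 × $122.84 = $689,132.40.
EBIT = $689,132.40 − $489,100 = $200,032.40.
So DOL = total CM / EBIT = $689,132.40 / $200,032.40 = 3.4451.

3.45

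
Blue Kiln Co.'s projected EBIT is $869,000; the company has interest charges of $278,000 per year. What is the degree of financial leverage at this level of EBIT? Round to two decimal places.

Annual interest charges come to $278,000.00.
Degree of financial leverage = EBIT / (EBIT − interest) = $869,000 / $591,000.00 = 1.4704.

1.47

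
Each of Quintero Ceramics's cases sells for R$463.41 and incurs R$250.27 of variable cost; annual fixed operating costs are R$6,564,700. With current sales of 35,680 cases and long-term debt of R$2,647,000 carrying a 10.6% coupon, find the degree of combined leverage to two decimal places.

Contribution at this volume is 35,680 × R$213.14 = R$7,604,835.20.
EBIT = R$7,604,835.20 − R$6,564,700 = R$1,040,135.20. Interest = R$280,582.00.
DOL = R$7,604,835.20 ÷ R$1,040,135.20 = 7.3114; DFL = R$1,040,135.20 ÷ R$759,553.20 = 1.3694.
DCL = DOL × DFL = 7.3114 × 1.3694 = 10.0122.

10.01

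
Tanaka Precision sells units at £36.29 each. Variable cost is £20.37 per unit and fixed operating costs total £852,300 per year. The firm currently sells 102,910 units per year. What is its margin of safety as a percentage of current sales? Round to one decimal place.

Unit CM = price − variable cost = £36.29 − £20.37 = £15.92. Break-even units = £852,300 ÷ £15.92 = 53,536.43; break-even revenue = 53,536.43 × £36.29 = £1,942,837.12.
Current sales = 102,910 × £36.29 = £3,734,603.90.
Margin of safety = (£3,734,603.90 − £1,942,837.12) ÷ £3,734,603.90 = 48.0%.

48.0%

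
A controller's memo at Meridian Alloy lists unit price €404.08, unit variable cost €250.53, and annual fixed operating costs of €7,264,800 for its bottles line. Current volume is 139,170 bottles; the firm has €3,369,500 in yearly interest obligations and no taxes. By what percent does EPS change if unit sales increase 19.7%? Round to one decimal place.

Contribution at this volume is 139,170 × €153.55 = €21,369,553.50.
Subtracting fixed costs: EBIT = €21,369,553.50 − €7,264,800 = €14,104,753.50.
After interest of €3,369,500.00, pre-tax earnings = €10,735,253.50.
DCL = total CM / (EBIT − I) = €21,369,553.50 / €10,735,253.50 = 1.9906.
EPS therefore changes by 1.9906 × (+19.7%) = +39.2%.

+39.2%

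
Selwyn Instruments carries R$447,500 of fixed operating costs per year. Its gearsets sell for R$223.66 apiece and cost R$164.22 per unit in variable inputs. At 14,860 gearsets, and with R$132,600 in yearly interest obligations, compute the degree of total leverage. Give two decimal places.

Contribution at this volume is 14,860 × R$59.44 = R$883,278.40.
EBIT = R$883,278.40 − R$447,500 = R$435,778.40. Interest = R$132,600.00, so EBIT − I = R$303,178.40.
Degree of total leverage = total CM / (EBIT − interest) = R$883,278.40 / R$303,178.40 = 2.9134.

2.91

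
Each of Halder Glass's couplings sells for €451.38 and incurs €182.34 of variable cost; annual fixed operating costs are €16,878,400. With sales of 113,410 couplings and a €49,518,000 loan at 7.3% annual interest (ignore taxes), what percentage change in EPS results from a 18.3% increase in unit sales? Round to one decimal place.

+55.7%

At 113,410 units, contribution = 113,410 × €269.04 = €30,511,826.40.
Subtracting fixed costs: EBIT = €30,511,826.40 − €16,878,400 = €13,633,426.40.
After interest of €3,614,814.00, pre-tax earnings = €10,018,612.40.
DCL = total CM / (EBIT − I) = €30,511,826.40 / €10,018,612.40 = 3.0455.
%ΔEPS = DCL × %ΔSales = 3.0455 × +18.3% = +55.7%.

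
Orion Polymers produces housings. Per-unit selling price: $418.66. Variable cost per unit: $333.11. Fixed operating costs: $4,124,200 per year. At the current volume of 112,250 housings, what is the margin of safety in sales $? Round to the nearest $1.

$26,811,796

Each unit contributes $418.66 − $333.11 = $85.55. Break-even units = $4,124,200 ÷ $85.55 = 48,208.07; break-even revenue = 48,208.07 × $418.66 = $20,182,788.68.
Current sales = 112,250 × $418.66 = $46,994,585.00.
Margin of safety = $46,994,585.00 − $20,182,788.68 = $26,811,796.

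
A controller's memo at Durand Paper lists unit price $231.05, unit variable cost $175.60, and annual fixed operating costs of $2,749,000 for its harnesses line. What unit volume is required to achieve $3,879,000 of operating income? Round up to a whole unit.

119,532 harnesses

Unit CM = price − variable cost = $231.05 − $175.60 = $55.45.
Units = (FC + target) / CM = ($2,749,000 + $3,879,000) / $55.45 = 119,531.11, so 119,532 harnesses.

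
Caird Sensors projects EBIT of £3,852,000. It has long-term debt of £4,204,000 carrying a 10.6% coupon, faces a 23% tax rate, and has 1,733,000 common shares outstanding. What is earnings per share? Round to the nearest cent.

Pre-tax income = £3,852,000 − £445,624.00 = £3,406,376.00.
After tax at 23%: net income = £3,406,376.00 × 0.77 = £2,622,909.52.
EPS = £2,622,909.52 ÷ 1,733,000 = £1.51.

£1.51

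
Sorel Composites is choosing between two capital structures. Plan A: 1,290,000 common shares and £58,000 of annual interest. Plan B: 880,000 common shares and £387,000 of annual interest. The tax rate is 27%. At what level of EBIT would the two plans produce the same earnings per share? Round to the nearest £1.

At indifference, (EBIT − 58,000)(1 − t)/1,290,000 = (EBIT − 387,000)(1 − t)/880,000.
The (1 − t) factor cancels: (EBIT − 58,000) × 880,000 = (EBIT − 387,000) × 1,290,000.
Solving, EBIT = (387,000·1,290,000 − 58,000·880,000) / (1,290,000 − 880,000) = 448,190,000,000 / 410,000 = 1,093,146.34.

£1,093,146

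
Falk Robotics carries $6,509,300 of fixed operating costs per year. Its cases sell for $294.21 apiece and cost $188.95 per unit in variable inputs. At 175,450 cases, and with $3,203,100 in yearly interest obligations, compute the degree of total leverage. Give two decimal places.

2.11

At 175,450 units, contribution = 175,450 × $105.26 = $18,467,867.00.
Subtracting fixed costs: EBIT = $18,467,867.00 − $6,509,300 = $11,958,567.00. Interest = $3,203,100.00, so EBIT − I = $8,755,467.00.
DCL = contribution ÷ (EBIT − I) = $18,467,867.00 ÷ $8,755,467.00 = 2.1093.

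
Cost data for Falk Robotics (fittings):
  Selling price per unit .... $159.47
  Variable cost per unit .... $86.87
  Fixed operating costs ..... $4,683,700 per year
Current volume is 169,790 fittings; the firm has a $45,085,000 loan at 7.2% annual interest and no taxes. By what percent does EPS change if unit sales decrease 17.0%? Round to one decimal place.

At 169,790 units, contribution = 169,790 × $72.60 = $12,326,754.00.
Subtracting fixed costs: EBIT = $12,326,754.00 − $4,683,700 = $7,643,054.00.
Interest = $3,246,120.00, so EBIT − I = $4,396,934.00.
DCL = total CM / (EBIT − I) = $12,326,754.00 / $4,396,934.00 = 2.8035.
%ΔEPS = DCL × %ΔSales = 2.8035 × -17.0% = -47.7%.

-47.7%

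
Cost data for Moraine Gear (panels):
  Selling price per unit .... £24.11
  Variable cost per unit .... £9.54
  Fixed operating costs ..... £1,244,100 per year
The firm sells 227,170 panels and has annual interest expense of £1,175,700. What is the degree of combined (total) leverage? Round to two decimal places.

Contribution at this volume is 227,170 × £14.57 = £3,309,866.90.
Subtracting fixed costs: EBIT = £3,309,866.90 − £1,244,100 = £2,065,766.90. Interest = £1,175,700.00.
DOL = £3,309,866.90 ÷ £2,065,766.90 = 1.6022; DFL = £2,065,766.90 ÷ £890,066.90 = 2.3209.
DCL = DOL × DFL = 1.6022 × 2.3209 = 3.7185.

3.72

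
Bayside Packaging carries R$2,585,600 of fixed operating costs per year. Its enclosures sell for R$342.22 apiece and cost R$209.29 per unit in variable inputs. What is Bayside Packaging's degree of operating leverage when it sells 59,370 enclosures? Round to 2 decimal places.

Total contribution margin = 59,370 × R$132.93 = R$7,892,054.10.
EBIT = R$7,892,054.10 − R$2,585,600 = R$5,306,454.10.
DOL = contribution ÷ EBIT = R$7,892,054.10 ÷ R$5,306,454.10 = 1.4873.

1.49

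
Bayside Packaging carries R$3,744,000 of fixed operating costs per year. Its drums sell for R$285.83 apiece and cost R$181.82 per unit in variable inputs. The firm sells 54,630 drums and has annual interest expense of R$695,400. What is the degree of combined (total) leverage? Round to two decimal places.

4.57

Contribution at this volume is 54,630 × R$104.01 = R$5,682,066.30.
Operating income = contribution − fixed costs = R$5,682,066.30 − R$3,744,000 = R$1,938,066.30. Interest = R$695,400.00, so EBIT − I = R$1,242,666.30.
Degree of total leverage = total CM / (EBIT − interest) = R$5,682,066.30 / R$1,242,666.30 = 4.5725.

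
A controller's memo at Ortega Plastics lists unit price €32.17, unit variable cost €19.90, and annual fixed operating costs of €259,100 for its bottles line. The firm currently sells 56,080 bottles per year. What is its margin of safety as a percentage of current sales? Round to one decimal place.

Each unit contributes €32.17 − €19.90 = €12.27. Break-even units = €259,100 ÷ €12.27 = 21,116.54; break-even revenue = 21,116.54 × €32.17 = €679,319.23.
Actual sales revenue = 56,080 × €32.17 = €1,804,093.60.
Margin of safety = (€1,804,093.60 − €679,319.23) ÷ €1,804,093.60 = 62.3%.

62.3%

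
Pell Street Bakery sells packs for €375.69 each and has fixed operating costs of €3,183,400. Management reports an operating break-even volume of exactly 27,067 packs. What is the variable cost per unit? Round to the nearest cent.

€258.08

Contribution per unit must be FC / Q = €3,183,400 / 27,067 = €117.6119.
Variable cost per unit = €375.69 − €117.6119 = €258.08.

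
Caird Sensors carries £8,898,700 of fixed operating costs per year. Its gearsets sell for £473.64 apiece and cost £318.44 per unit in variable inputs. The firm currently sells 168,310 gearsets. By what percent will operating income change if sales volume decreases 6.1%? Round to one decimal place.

Total contribution margin = 168,310 × £155.20 = £26,121,712.00.
Operating income = contribution − fixed costs = £26,121,712.00 − £8,898,700 = £17,223,012.00.
Degree of operating leverage = £26,121,712.00 / £17,223,012.00 = 1.5167.
%ΔEBIT = DOL × %ΔSales = 1.5167 × -6.1% = -9.3%.

-9.3%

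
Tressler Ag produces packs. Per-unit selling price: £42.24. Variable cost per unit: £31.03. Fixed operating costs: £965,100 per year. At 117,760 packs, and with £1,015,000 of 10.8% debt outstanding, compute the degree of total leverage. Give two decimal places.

5.38

At 117,760 units, contribution = 117,760 × £11.21 = £1,320,089.60.
Subtracting fixed costs: EBIT = £1,320,089.60 − £965,100 = £354,989.60. Interest = £109,620.00, so EBIT − I = £245,369.60.
DCL = contribution ÷ (EBIT − I) = £1,320,089.60 ÷ £245,369.60 = 5.3800.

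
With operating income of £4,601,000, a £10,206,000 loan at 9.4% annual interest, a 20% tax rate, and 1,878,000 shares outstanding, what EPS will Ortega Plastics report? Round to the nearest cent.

Interest = £959,364.00, so EBT = £4,601,000 − £959,364.00 = £3,641,636.00.
After tax at 20%: net income = £3,641,636.00 × 0.80 = £2,913,308.80.
EPS = £2,913,308.80 ÷ 1,878,000 = £1.55.

£1.55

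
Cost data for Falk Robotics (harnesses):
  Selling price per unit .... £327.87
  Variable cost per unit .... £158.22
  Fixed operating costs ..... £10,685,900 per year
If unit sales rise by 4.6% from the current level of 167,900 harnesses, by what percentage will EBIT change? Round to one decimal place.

+7.4%

Contribution at this volume is 167,900 × £169.65 = £28,484,235.00.
Subtracting fixed costs: EBIT = £28,484,235.00 − £10,685,900 = £17,798,335.00.
Degree of operating leverage = £28,484,235.00 / £17,798,335.00 = 1.6004.
Operating income changes by 1.6004 × +4.6% = +7.4%.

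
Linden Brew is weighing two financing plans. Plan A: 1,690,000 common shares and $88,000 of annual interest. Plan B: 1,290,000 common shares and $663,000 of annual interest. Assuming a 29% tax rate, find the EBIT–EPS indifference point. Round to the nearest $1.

Set EPS_A = EPS_B: (EBIT − $88,000)(1 − 0.29) ÷ 1,690,000 = (EBIT − $663,000)(1 − 0.29) ÷ 1,290,000.
Cancelling (1 − t) and cross-multiplying: 1,290,000·(EBIT − 88,000) = 1,690,000·(EBIT − 663,000).
EBIT × (1,690,000 − 1,290,000) = 663,000 × 1,690,000 − 88,000 × 1,290,000 = 1,006,950,000,000, so EBIT = 1,006,950,000,000 ÷ 400,000 = 2,517,375.00.

$2,517,375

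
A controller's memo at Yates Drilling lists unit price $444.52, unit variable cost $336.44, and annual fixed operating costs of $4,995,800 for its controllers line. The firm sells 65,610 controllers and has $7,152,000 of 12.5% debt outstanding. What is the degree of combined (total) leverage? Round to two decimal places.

5.90

At 65,610 units, contribution = 65,610 × $108.08 = $7,091,128.80.
Operating income = contribution − fixed costs = $7,091,128.80 − $4,995,800 = $2,095,328.80. Interest = $894,000.00.
DOL = $7,091,128.80 ÷ $2,095,328.80 = 3.3843; DFL = $2,095,328.80 ÷ $1,201,328.80 = 1.7442.
DCL = DOL × DFL = 3.3843 × 1.7442 = 5.9029.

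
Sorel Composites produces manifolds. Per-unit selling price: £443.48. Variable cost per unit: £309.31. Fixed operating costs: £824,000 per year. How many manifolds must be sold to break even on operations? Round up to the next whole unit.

6,142 manifolds

Contribution margin per unit = £443.48 − £309.31 = £134.17.
Break-even volume = fixed costs ÷ CM per unit = £824,000 ÷ £134.17 = 6,141.46, so 6,142 manifolds.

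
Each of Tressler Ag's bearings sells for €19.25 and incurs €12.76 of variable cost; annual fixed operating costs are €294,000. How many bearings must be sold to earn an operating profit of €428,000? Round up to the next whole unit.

Each unit contributes €19.25 − €12.76 = €6.49.
Required volume = (fixed costs + target profit) ÷ CM = (€294,000 + €428,000) ÷ €6.49 = 111,248.07, so 111,249 bearings.

111,249 bearings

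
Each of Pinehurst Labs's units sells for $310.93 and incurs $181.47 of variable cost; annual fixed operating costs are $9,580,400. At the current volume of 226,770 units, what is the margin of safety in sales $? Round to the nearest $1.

Each unit contributes $310.93 − $181.47 = $129.46. Break-even units = $9,580,400 ÷ $129.46 = 74,002.78; break-even revenue = 74,002.78 × $310.93 = $23,009,684.63.
Actual sales revenue = 226,770 × $310.93 = $70,509,596.10.
Margin of safety = $70,509,596.10 − $23,009,684.63 = $47,499,911.

$47,499,911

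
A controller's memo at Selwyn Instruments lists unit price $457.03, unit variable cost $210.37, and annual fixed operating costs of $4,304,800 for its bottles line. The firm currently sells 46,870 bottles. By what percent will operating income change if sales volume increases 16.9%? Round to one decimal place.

At 46,870 units, contribution = 46,870 × $246.66 = $11,560,954.20.
Operating income = contribution − fixed costs = $11,560,954.20 − $4,304,800 = $7,256,154.20.
Degree of operating leverage = $11,560,954.20 / $7,256,154.20 = 1.5933.
%ΔEBIT = DOL × %ΔSales = 1.5933 × +16.9% = +26.9%.

+26.9%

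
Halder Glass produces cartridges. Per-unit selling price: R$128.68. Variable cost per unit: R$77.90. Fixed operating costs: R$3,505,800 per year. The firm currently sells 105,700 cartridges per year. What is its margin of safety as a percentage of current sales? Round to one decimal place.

34.7%

Each unit contributes R$128.68 − R$77.90 = R$50.78. Break-even units = R$3,505,800 ÷ R$50.78 = 69,038.99; break-even revenue = 69,038.99 × R$128.68 = R$8,883,937.46.
Actual sales revenue = 105,700 × R$128.68 = R$13,601,476.00.
Margin of safety = (R$13,601,476.00 − R$8,883,937.46) ÷ R$13,601,476.00 = 34.7%.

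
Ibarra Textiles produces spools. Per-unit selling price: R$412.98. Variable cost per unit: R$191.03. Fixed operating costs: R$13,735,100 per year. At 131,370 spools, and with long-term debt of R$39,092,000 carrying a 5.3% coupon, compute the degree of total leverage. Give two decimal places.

2.18

At 131,370 units, contribution = 131,370 × R$221.95 = R$29,157,571.50.
EBIT = R$29,157,571.50 − R$13,735,100 = R$15,422,471.50. Interest = R$2,071,876.00, so EBIT − I = R$13,350,595.50.
DCL = contribution ÷ (EBIT − I) = R$29,157,571.50 ÷ R$13,350,595.50 = 2.1840.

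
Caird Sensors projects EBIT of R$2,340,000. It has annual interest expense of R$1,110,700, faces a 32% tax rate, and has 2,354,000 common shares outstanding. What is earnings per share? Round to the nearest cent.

Interest = R$1,110,700.00, so EBT = R$2,340,000 − R$1,110,700.00 = R$1,229,300.00.
Net income = R$1,229,300.00 × (1 − 0.32) = R$835,924.00.
Per share: R$835,924.00 / 2,354,000 shares = R$0.36.

R$0.36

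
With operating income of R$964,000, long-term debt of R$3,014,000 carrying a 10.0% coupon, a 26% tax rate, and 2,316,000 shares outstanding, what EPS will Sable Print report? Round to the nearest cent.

R$0.21

Interest = R$301,400.00, so EBT = R$964,000 − R$301,400.00 = R$662,600.00.
After tax at 26%: net income = R$662,600.00 × 0.74 = R$490,324.00.
Per share: R$490,324.00 / 2,316,000 shares = R$0.21.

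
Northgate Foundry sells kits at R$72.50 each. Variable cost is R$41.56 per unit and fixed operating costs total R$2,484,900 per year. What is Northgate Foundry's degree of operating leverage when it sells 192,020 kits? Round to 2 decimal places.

1.72

Contribution at this volume is 192,020 × R$30.94 = R$5,941,098.80.
EBIT = R$5,941,098.80 − R$2,484,900 = R$3,456,198.80.
So DOL = total CM / EBIT = R$5,941,098.80 / R$3,456,198.80 = 1.7190.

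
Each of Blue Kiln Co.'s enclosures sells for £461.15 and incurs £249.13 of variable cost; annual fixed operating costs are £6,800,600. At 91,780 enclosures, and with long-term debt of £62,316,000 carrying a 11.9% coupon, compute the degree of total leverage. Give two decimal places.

3.71

Total contribution margin = 91,780 × £212.02 = £19,459,195.60.
EBIT = £19,459,195.60 − £6,800,600 = £12,658,595.60. Interest = £7,415,604.00.
DOL = £19,459,195.60 ÷ £12,658,595.60 = 1.5372; DFL = £12,658,595.60 ÷ £5,242,991.60 = 2.4144.
DCL = DOL × DFL = 1.5372 × 2.4144 = 3.7114.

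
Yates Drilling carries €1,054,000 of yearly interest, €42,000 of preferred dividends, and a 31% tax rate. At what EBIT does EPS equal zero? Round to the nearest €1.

Grossing the preferred dividend up to pre-tax terms: €42,000 / (1 − 0.31) = €60,869.57.
Financial break-even EBIT = interest + D_p ÷ (1 − t) = €1,054,000 + €60,869.57 = €1,114,869.57.

€1,114,870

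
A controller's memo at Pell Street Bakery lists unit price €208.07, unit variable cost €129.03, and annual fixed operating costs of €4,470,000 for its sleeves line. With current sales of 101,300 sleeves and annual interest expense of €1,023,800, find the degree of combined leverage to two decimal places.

Total contribution margin = 101,300 × €79.04 = €8,006,752.00.
Operating income = contribution − fixed costs = €8,006,752.00 − €4,470,000 = €3,536,752.00. Interest = €1,023,800.00, so EBIT − I = €2,512,952.00.
Degree of total leverage = total CM / (EBIT − interest) = €8,006,752.00 / €2,512,952.00 = 3.1862.

3.19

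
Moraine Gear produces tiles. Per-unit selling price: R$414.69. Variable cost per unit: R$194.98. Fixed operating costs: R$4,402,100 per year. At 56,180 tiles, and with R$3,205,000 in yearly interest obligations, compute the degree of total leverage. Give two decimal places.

At 56,180 units, contribution = 56,180 × R$219.71 = R$12,343,307.80.
Operating income = contribution − fixed costs = R$12,343,307.80 − R$4,402,100 = R$7,941,207.80. Interest = R$3,205,000.00, so EBIT − I = R$4,736,207.80.
Degree of total leverage = total CM / (EBIT − interest) = R$12,343,307.80 / R$4,736,207.80 = 2.6062.

2.61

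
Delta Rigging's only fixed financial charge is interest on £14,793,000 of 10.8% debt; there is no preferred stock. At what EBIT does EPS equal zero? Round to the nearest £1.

Annual interest = 10.8% × £14,793,000 = £1,597,644.00.
With no preferred dividends, EPS = 0 when EBIT exactly covers interest, so the financial break-even EBIT is £1,597,644.00.

£1,597,644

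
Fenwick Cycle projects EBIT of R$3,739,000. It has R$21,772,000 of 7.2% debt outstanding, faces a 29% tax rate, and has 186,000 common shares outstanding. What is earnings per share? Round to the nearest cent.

Pre-tax income = R$3,739,000 − R$1,567,584.00 = R$2,171,416.00.
Net income = R$2,171,416.00 × (1 − 0.29) = R$1,541,705.36.
Per share: R$1,541,705.36 / 186,000 shares = R$8.29.

R$8.29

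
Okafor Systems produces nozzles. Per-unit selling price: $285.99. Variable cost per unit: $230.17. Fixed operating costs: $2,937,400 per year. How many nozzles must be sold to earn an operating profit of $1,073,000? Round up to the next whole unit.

71,846 nozzles

Contribution margin per unit = $285.99 − $230.17 = $55.82.
Required volume = (fixed costs + target profit) ÷ CM = ($2,937,400 + $1,073,000) ÷ $55.82 = 71,845.22, so 71,846 nozzles.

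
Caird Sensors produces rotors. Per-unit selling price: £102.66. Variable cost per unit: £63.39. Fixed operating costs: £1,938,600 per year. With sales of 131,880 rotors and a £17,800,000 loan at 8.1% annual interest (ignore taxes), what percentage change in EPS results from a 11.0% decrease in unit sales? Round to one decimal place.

-31.7%

Total contribution margin = 131,880 × £39.27 = £5,178,927.60.
Operating income = contribution − fixed costs = £5,178,927.60 − £1,938,600 = £3,240,327.60.
Interest = £1,441,800.00, so EBIT − I = £1,798,527.60.
DCL = total CM / (EBIT − I) = £5,178,927.60 / £1,798,527.60 = 2.8795.
EPS therefore changes by 2.8795 × (-11.0%) = -31.7%.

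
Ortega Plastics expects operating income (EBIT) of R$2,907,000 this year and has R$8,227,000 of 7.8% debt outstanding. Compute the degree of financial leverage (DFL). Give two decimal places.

1.28

Interest = R$641,706.00.
DFL = EBIT ÷ (EBIT − I) = R$2,907,000 ÷ (R$2,907,000 − R$641,706.00) = R$2,907,000 ÷ R$2,265,294.00 = 1.2833.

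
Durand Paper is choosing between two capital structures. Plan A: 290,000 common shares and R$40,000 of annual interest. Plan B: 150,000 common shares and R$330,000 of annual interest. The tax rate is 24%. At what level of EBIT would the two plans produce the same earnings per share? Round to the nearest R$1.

R$640,714

At indifference, (EBIT − 40,000)(1 − t)/290,000 = (EBIT − 330,000)(1 − t)/150,000.
The (1 − t) factor cancels: (EBIT − 40,000) × 150,000 = (EBIT − 330,000) × 290,000.
EBIT × (290,000 − 150,000) = 330,000 × 290,000 − 40,000 × 150,000 = 89,700,000,000, so EBIT = 89,700,000,000 ÷ 140,000 = 640,714.29.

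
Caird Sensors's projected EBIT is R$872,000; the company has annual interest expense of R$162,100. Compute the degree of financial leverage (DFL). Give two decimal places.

1.23

Interest = R$162,100.00.
DFL = EBIT ÷ (EBIT − I) = R$872,000 ÷ (R$872,000 − R$162,100.00) = R$872,000 ÷ R$709,900.00 = 1.2283.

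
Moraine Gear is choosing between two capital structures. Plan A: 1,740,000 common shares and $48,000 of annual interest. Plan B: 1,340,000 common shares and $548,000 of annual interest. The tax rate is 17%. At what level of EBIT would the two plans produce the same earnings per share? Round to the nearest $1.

At indifference, (EBIT − 48,000)(1 − t)/1,740,000 = (EBIT − 548,000)(1 − t)/1,340,000.
Cancelling (1 − t) and cross-multiplying: 1,340,000·(EBIT − 48,000) = 1,740,000·(EBIT − 548,000).
Solving, EBIT = (548,000·1,740,000 − 48,000·1,340,000) / (1,740,000 − 1,340,000) = 889,200,000,000 / 400,000 = 2,223,000.00.

$2,223,000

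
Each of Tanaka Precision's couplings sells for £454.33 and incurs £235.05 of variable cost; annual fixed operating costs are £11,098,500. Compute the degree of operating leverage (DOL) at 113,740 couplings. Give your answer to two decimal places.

Contribution at this volume is 113,740 × £219.28 = £24,940,907.20.
Subtracting fixed costs: EBIT = £24,940,907.20 − £11,098,500 = £13,842,407.20.
DOL = contribution ÷ EBIT = £24,940,907.20 ÷ £13,842,407.20 = 1.8018.

1.80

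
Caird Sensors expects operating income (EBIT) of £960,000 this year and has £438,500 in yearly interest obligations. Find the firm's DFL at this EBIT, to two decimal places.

1.84

Interest = £438,500.00.
Degree of financial leverage = EBIT / (EBIT − interest) = £960,000 / £521,500.00 = 1.8408.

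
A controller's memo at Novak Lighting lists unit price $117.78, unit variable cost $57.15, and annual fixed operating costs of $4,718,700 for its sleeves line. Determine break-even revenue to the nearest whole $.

$9,166,559

CM per unit = $117.78 − $57.15 = $60.63; CM ratio = $60.63 / $117.78 = 0.5148.
Break-even revenue = fixed costs × price ÷ CM = $4,718,700 × $117.78 ÷ $60.63 = $9,166,559.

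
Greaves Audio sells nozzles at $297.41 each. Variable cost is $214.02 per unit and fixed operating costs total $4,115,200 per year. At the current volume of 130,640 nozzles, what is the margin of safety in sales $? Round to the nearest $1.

$24,176,803

Each unit contributes $297.41 − $214.02 = $83.39. Break-even units = $4,115,200 ÷ $83.39 = 49,348.84; break-even revenue = 49,348.84 × $297.41 = $14,676,839.33.
Actual sales revenue = 130,640 × $297.41 = $38,853,642.40.
Margin of safety = $38,853,642.40 − $14,676,839.33 = $24,176,803.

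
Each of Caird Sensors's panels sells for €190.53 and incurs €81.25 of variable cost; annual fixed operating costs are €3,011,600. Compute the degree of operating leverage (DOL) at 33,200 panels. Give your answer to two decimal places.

5.89

Total contribution margin = 33,200 × €109.28 = €3,628,096.00.
Operating income = contribution − fixed costs = €3,628,096.00 − €3,011,600 = €616,496.00.
Degree of operating leverage = €3,628,096.00 / €616,496.00 = 5.8850.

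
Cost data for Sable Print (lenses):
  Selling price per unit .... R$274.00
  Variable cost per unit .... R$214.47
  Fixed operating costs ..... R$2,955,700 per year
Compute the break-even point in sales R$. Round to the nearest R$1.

Contribution margin per unit = R$274.00 − R$214.47 = R$59.53, a CM ratio of R$59.53 ÷ R$274.00 = 0.2173.
Break-even sales = FC ÷ CM ratio = R$2,955,700 × R$274.00 / R$59.53 = R$13,604,263.

R$13,604,263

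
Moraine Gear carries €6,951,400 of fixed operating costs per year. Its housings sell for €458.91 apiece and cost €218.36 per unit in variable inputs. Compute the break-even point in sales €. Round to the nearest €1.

Contribution margin per unit = €458.91 − €218.36 = €240.55, a CM ratio of €240.55 ÷ €458.91 = 0.5242.
Break-even sales = FC ÷ CM ratio = €6,951,400 × €458.91 / €240.55 = €13,261,555.

€13,261,555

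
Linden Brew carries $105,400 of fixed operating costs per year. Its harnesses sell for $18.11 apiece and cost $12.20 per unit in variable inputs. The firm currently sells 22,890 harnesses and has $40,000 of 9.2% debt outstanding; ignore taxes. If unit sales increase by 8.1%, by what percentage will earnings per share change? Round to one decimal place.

+41.8%

Total contribution margin = 22,890 × $5.91 = $135,279.90.
EBIT = $135,279.90 − $105,400 = $29,879.90.
Interest = $3,680.00, so EBIT − I = $26,199.90.
Degree of combined leverage = contribution ÷ (EBIT − I) = $135,279.90 ÷ $26,199.90 = 5.1634.
EPS therefore changes by 5.1634 × (+8.1%) = +41.8%.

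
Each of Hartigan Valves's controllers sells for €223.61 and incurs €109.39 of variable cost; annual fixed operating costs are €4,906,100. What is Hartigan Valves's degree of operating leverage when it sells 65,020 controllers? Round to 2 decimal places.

Total contribution margin = 65,020 × €114.22 = €7,426,584.40.
Operating income = contribution − fixed costs = €7,426,584.40 − €4,906,100 = €2,520,484.40.
So DOL = total CM / EBIT = €7,426,584.40 / €2,520,484.40 = 2.9465.

2.95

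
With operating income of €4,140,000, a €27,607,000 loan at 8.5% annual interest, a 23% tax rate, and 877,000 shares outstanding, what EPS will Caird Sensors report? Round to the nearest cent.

Interest = €2,346,595.00, so EBT = €4,140,000 − €2,346,595.00 = €1,793,405.00.
After tax at 23%: net income = €1,793,405.00 × 0.77 = €1,380,921.85.
EPS = €1,380,921.85 ÷ 877,000 = €1.57.

€1.57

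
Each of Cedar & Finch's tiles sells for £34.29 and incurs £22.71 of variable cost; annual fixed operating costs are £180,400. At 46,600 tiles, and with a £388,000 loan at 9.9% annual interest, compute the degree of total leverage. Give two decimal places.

1.68

Contribution at this volume is 46,600 × £11.58 = £539,628.00.
Subtracting fixed costs: EBIT = £539,628.00 − £180,400 = £359,228.00. Interest = £38,412.00.
DOL = £539,628.00 ÷ £359,228.00 = 1.5022; DFL = £359,228.00 ÷ £320,816.00 = 1.1197.
Combined leverage = 1.5022 × 1.1197 = 1.6820.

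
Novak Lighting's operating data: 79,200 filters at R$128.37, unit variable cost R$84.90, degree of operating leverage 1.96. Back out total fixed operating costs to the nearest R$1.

R$1,686,281

At 79,200 units, contribution = 79,200 × R$43.47 = R$3,442,824.00.
DOL = contribution / EBIT, so EBIT = R$3,442,824.00 / 1.96 = R$1,756,542.86.
And FC = contribution − EBIT = R$3,442,824.00 − R$1,756,542.86 = R$1,686,281.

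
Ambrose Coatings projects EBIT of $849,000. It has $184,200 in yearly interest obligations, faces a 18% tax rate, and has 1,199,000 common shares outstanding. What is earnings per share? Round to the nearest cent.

Pre-tax income = $849,000 − $184,200.00 = $664,800.00.
After tax at 18%: net income = $664,800.00 × 0.82 = $545,136.00.
EPS = $545,136.00 ÷ 1,199,000 = $0.45.

$0.45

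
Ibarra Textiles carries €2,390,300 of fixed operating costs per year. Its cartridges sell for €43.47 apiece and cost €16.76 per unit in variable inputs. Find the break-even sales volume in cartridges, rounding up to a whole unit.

Unit CM = price − variable cost = €43.47 − €16.76 = €26.71.
Units to break even: €2,390,300 ÷ €26.71 = 89,490.83, rounded up to 89,491.

89,491 cartridges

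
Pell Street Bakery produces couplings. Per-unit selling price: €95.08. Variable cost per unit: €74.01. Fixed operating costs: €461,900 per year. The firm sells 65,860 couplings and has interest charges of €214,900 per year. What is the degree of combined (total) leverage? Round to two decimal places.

At 65,860 units, contribution = 65,860 × €21.07 = €1,387,670.20.
Subtracting fixed costs: EBIT = €1,387,670.20 − €461,900 = €925,770.20. Interest = €214,900.00, so EBIT − I = €710,870.20.
Degree of total leverage = total CM / (EBIT − interest) = €1,387,670.20 / €710,870.20 = 1.9521.

1.95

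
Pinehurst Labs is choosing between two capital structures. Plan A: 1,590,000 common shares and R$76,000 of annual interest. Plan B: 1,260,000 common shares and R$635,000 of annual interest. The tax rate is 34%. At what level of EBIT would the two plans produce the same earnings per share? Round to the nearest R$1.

R$2,769,364

At indifference, (EBIT − 76,000)(1 − t)/1,590,000 = (EBIT − 635,000)(1 − t)/1,260,000.
Cancelling (1 − t) and cross-multiplying: 1,260,000·(EBIT − 76,000) = 1,590,000·(EBIT − 635,000).
EBIT × (1,590,000 − 1,260,000) = 635,000 × 1,590,000 − 76,000 × 1,260,000 = 913,890,000,000, so EBIT = 913,890,000,000 ÷ 330,000 = 2,769,363.64.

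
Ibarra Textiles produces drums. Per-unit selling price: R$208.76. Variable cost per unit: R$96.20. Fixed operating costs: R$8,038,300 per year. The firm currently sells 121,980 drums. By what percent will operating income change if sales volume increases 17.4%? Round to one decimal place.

Contribution at this volume is 121,980 × R$112.56 = R$13,730,068.80.
Operating income = contribution − fixed costs = R$13,730,068.80 − R$8,038,300 = R$5,691,768.80.
So DOL = total CM / EBIT = R$13,730,068.80 / R$5,691,768.80 = 2.4123.
So EBIT moves 2.4123 × (+17.4%) = +42.0%.

+42.0%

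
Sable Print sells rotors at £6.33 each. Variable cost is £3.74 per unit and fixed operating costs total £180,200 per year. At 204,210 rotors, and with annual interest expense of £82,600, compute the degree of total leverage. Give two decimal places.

At 204,210 units, contribution = 204,210 × £2.59 = £528,903.90.
Subtracting fixed costs: EBIT = £528,903.90 − £180,200 = £348,703.90. Interest = £82,600.00, so EBIT − I = £266,103.90.
Degree of total leverage = total CM / (EBIT − interest) = £528,903.90 / £266,103.90 = 1.9876.

1.99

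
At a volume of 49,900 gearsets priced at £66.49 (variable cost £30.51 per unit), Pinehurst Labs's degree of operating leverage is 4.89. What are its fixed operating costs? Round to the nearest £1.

£1,428,244

Total contribution margin = 49,900 × £35.98 = £1,795,402.00.
DOL = contribution / EBIT, so EBIT = £1,795,402.00 / 4.89 = £367,157.87.
And FC = contribution − EBIT = £1,795,402.00 − £367,157.87 = £1,428,244.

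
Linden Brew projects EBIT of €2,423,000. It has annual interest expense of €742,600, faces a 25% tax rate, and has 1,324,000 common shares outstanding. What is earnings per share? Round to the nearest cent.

Pre-tax income = €2,423,000 − €742,600.00 = €1,680,400.00.
After tax at 25%: net income = €1,680,400.00 × 0.75 = €1,260,300.00.
Per share: €1,260,300.00 / 1,324,000 shares = €0.95.

€0.95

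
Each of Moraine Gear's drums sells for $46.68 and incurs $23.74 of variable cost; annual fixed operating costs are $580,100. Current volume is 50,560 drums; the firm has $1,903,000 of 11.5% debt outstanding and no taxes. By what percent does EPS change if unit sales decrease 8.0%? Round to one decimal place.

-25.7%

Total contribution margin = 50,560 × $22.94 = $1,159,846.40.
Subtracting fixed costs: EBIT = $1,159,846.40 − $580,100 = $579,746.40.
Interest = $218,845.00, so EBIT − I = $360,901.40.
Degree of combined leverage = contribution ÷ (EBIT − I) = $1,159,846.40 ÷ $360,901.40 = 3.2137.
%ΔEPS = DCL × %ΔSales = 3.2137 × -8.0% = -25.7%.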